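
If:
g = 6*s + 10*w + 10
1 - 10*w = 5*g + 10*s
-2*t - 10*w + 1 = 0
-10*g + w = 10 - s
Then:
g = -33/35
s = 583/140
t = 517/28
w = -503/140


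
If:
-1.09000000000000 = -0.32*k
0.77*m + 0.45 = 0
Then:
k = 3.41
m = -0.58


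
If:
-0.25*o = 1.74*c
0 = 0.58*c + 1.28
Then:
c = -2.21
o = 15.36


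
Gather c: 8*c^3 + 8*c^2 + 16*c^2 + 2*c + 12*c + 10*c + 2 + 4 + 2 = 8*c^3 + 24*c^2 + 24*c + 8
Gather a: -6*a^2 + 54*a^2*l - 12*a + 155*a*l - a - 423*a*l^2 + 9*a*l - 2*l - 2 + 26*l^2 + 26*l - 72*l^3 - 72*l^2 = a^2*(54*l - 6) + a*(-423*l^2 + 164*l - 13) - 72*l^3 - 46*l^2 + 24*l - 2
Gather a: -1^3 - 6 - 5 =-12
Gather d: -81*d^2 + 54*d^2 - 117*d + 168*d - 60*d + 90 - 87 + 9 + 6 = -27*d^2 - 9*d + 18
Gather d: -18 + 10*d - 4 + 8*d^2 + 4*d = 8*d^2 + 14*d - 22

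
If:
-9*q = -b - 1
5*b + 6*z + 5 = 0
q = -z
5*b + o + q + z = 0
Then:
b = -1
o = 5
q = 0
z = 0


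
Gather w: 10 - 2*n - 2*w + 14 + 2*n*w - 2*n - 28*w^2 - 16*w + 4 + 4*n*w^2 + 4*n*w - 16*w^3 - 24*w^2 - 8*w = -4*n - 16*w^3 + w^2*(4*n - 52) + w*(6*n - 26) + 28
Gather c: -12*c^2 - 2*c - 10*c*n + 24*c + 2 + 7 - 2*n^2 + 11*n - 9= -12*c^2 + c*(22 - 10*n) - 2*n^2 + 11*n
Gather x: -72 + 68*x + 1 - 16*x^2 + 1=-16*x^2 + 68*x - 70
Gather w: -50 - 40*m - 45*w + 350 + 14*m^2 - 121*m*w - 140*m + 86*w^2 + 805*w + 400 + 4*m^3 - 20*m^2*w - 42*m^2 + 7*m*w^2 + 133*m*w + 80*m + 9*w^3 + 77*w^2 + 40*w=4*m^3 - 28*m^2 - 100*m + 9*w^3 + w^2*(7*m + 163) + w*(-20*m^2 + 12*m + 800) + 700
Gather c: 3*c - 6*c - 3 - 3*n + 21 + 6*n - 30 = -3*c + 3*n - 12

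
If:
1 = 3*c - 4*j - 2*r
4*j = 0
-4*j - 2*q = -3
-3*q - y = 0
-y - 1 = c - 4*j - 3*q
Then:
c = 8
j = 0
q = 3/2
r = 23/2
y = -9/2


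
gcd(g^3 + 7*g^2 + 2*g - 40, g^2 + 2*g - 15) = g + 5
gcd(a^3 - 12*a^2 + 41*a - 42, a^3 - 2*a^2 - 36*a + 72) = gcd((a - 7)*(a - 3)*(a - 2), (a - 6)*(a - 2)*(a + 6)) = a - 2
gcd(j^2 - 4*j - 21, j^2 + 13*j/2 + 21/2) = j + 3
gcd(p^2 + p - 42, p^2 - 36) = p - 6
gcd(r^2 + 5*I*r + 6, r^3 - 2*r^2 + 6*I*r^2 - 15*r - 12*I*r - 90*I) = r + 6*I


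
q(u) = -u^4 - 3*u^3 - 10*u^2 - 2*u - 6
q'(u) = -4*u^3 - 9*u^2 - 20*u - 2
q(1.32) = -36.00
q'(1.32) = -53.28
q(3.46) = -400.22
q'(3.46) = -344.63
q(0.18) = -6.70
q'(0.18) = -5.91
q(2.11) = -102.74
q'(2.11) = -121.84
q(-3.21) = -109.57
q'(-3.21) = 101.77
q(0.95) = -20.31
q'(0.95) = -32.55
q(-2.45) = -53.04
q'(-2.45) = 51.80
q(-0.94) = -11.24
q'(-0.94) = 12.17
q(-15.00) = -42726.00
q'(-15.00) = 11773.00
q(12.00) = -27390.00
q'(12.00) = -8450.00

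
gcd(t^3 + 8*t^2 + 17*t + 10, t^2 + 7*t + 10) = t^2 + 7*t + 10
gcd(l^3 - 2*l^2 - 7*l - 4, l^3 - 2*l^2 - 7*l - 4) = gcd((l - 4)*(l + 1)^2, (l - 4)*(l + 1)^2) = l^3 - 2*l^2 - 7*l - 4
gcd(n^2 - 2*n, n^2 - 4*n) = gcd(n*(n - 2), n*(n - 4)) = n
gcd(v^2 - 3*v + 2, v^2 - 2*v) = v - 2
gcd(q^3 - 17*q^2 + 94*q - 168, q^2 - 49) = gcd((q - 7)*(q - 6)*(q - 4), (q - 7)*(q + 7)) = q - 7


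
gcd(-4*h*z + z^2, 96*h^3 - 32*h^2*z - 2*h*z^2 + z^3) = -4*h + z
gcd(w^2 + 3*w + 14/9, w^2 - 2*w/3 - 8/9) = w + 2/3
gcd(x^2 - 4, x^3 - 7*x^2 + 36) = x + 2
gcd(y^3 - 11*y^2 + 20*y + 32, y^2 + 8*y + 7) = y + 1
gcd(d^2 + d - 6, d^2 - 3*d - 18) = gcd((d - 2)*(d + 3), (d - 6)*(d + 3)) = d + 3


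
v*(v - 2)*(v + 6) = v^3 + 4*v^2 - 12*v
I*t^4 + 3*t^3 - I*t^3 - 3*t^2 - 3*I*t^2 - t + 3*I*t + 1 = (t - 1)*(t - I)^2*(I*t + 1)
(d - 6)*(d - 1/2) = d^2 - 13*d/2 + 3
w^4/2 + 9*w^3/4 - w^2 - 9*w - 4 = (w/2 + 1)*(w - 2)*(w + 1/2)*(w + 4)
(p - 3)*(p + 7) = p^2 + 4*p - 21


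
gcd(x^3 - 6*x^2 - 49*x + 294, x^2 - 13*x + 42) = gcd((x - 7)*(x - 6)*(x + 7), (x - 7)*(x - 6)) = x^2 - 13*x + 42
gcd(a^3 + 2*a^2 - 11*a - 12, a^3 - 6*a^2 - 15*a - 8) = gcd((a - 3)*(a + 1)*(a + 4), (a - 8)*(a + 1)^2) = a + 1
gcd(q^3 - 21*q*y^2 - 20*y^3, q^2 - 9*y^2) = 1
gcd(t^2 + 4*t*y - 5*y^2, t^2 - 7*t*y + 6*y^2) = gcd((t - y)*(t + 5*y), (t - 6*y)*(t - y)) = -t + y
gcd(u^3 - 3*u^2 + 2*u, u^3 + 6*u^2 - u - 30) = u - 2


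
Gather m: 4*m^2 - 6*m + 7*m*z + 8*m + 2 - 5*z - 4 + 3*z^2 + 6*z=4*m^2 + m*(7*z + 2) + 3*z^2 + z - 2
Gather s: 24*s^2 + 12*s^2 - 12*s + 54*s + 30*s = 36*s^2 + 72*s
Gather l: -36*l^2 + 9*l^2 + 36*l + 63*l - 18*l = -27*l^2 + 81*l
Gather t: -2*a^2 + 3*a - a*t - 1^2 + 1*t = -2*a^2 + 3*a + t*(1 - a) - 1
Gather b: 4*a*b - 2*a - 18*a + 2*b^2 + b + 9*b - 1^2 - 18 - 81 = -20*a + 2*b^2 + b*(4*a + 10) - 100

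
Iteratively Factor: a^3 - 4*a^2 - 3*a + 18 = (a - 3)*(a^2 - a - 6) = (a - 3)^2*(a + 2)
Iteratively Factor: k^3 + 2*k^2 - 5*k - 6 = (k + 3)*(k^2 - k - 2) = (k - 2)*(k + 3)*(k + 1)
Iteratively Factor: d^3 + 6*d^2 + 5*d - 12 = (d + 4)*(d^2 + 2*d - 3) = (d - 1)*(d + 4)*(d + 3)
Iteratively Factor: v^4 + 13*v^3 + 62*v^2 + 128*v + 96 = (v + 2)*(v^3 + 11*v^2 + 40*v + 48) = (v + 2)*(v + 4)*(v^2 + 7*v + 12) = (v + 2)*(v + 3)*(v + 4)*(v + 4)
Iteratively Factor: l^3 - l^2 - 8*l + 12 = (l - 2)*(l^2 + l - 6) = (l - 2)*(l + 3)*(l - 2)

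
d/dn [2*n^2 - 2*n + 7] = 4*n - 2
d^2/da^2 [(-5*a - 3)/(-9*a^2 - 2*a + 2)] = 2*(4*(5*a + 3)*(9*a + 1)^2 - (135*a + 37)*(9*a^2 + 2*a - 2))/(9*a^2 + 2*a - 2)^3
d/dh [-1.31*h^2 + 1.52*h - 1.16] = 1.52 - 2.62*h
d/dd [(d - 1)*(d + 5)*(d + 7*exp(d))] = 7*d^2*exp(d) + 3*d^2 + 42*d*exp(d) + 8*d - 7*exp(d) - 5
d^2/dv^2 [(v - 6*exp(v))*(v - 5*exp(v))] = -11*v*exp(v) + 120*exp(2*v) - 22*exp(v) + 2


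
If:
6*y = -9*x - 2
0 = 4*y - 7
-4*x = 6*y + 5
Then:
No Solution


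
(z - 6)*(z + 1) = z^2 - 5*z - 6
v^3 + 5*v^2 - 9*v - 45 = (v - 3)*(v + 3)*(v + 5)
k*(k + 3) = k^2 + 3*k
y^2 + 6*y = y*(y + 6)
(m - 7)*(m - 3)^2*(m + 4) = m^4 - 9*m^3 - m^2 + 141*m - 252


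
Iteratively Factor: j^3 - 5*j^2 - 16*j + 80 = (j - 4)*(j^2 - j - 20) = (j - 4)*(j + 4)*(j - 5)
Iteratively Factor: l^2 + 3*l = (l + 3)*(l)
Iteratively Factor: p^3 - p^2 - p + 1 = (p - 1)*(p^2 - 1) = (p - 1)*(p + 1)*(p - 1)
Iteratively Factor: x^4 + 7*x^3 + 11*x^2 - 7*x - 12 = (x + 3)*(x^3 + 4*x^2 - x - 4) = (x + 3)*(x + 4)*(x^2 - 1) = (x - 1)*(x + 3)*(x + 4)*(x + 1)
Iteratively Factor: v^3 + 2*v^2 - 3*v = (v + 3)*(v^2 - v) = (v - 1)*(v + 3)*(v)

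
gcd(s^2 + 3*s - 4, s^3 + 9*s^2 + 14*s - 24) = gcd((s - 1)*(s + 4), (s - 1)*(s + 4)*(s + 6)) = s^2 + 3*s - 4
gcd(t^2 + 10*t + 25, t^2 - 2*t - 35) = t + 5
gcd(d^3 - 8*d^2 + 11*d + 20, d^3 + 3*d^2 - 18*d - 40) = d - 4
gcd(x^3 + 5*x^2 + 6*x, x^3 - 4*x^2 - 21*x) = x^2 + 3*x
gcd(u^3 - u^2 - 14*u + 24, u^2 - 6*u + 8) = u - 2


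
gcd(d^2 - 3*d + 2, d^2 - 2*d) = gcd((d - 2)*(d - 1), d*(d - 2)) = d - 2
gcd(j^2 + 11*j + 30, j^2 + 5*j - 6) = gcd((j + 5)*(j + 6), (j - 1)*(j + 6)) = j + 6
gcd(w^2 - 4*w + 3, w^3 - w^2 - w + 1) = w - 1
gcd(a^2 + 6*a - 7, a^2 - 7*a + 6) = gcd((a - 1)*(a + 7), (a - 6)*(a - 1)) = a - 1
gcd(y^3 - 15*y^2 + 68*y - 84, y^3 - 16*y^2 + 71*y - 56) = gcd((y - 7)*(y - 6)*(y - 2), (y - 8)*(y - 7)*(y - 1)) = y - 7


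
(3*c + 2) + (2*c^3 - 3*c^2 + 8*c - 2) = 2*c^3 - 3*c^2 + 11*c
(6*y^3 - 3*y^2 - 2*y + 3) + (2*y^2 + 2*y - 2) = 6*y^3 - y^2 + 1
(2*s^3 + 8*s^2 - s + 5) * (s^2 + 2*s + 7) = 2*s^5 + 12*s^4 + 29*s^3 + 59*s^2 + 3*s + 35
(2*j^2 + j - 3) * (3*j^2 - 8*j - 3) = 6*j^4 - 13*j^3 - 23*j^2 + 21*j + 9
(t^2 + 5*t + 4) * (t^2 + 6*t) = t^4 + 11*t^3 + 34*t^2 + 24*t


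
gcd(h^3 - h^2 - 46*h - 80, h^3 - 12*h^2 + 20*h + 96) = h^2 - 6*h - 16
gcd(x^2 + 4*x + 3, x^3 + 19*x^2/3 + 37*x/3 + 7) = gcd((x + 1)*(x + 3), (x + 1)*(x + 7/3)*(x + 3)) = x^2 + 4*x + 3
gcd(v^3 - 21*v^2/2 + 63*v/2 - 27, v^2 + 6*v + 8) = 1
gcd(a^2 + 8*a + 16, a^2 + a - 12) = a + 4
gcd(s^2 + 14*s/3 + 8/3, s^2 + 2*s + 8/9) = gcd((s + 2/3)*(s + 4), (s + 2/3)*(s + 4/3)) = s + 2/3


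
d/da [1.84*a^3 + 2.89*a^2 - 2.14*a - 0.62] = 5.52*a^2 + 5.78*a - 2.14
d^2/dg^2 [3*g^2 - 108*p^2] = 6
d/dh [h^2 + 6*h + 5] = 2*h + 6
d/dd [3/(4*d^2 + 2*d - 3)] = 6*(-4*d - 1)/(4*d^2 + 2*d - 3)^2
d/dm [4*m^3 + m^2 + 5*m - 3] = 12*m^2 + 2*m + 5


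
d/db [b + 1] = 1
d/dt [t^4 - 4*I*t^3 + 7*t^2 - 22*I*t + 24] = 4*t^3 - 12*I*t^2 + 14*t - 22*I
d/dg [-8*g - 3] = -8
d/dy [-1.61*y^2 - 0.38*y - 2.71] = -3.22*y - 0.38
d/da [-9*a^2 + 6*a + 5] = 6 - 18*a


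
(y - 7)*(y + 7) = y^2 - 49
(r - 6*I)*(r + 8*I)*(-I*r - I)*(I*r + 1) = r^4 + r^3 + I*r^3 + 50*r^2 + I*r^2 + 50*r - 48*I*r - 48*I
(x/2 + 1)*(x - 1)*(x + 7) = x^3/2 + 4*x^2 + 5*x/2 - 7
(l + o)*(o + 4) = l*o + 4*l + o^2 + 4*o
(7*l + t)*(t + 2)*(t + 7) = 7*l*t^2 + 63*l*t + 98*l + t^3 + 9*t^2 + 14*t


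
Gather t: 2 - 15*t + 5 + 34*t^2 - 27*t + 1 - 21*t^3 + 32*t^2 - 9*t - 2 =-21*t^3 + 66*t^2 - 51*t + 6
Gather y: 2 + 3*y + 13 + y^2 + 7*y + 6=y^2 + 10*y + 21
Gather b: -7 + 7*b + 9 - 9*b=2 - 2*b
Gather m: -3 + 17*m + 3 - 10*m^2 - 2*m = -10*m^2 + 15*m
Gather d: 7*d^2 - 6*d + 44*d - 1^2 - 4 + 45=7*d^2 + 38*d + 40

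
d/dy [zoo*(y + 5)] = zoo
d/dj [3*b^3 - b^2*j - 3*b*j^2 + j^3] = -b^2 - 6*b*j + 3*j^2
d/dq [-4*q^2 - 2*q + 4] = -8*q - 2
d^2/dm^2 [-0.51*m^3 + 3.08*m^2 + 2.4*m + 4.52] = 6.16 - 3.06*m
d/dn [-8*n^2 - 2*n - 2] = -16*n - 2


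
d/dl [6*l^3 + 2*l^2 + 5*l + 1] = 18*l^2 + 4*l + 5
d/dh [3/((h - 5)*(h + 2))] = 3*(3 - 2*h)/(h^4 - 6*h^3 - 11*h^2 + 60*h + 100)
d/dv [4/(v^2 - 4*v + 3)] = 8*(2 - v)/(v^2 - 4*v + 3)^2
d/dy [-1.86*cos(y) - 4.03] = 1.86*sin(y)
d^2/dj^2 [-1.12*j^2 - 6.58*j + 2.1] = -2.24000000000000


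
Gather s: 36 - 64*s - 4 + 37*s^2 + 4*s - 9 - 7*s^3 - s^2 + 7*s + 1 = -7*s^3 + 36*s^2 - 53*s + 24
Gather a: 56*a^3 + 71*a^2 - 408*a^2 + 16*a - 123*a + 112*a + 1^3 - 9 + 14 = 56*a^3 - 337*a^2 + 5*a + 6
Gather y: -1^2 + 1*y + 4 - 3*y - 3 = -2*y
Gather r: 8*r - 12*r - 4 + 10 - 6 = -4*r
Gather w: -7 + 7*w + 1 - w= 6*w - 6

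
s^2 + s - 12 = (s - 3)*(s + 4)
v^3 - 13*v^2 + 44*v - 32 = (v - 8)*(v - 4)*(v - 1)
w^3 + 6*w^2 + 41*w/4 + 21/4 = (w + 1)*(w + 3/2)*(w + 7/2)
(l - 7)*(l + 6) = l^2 - l - 42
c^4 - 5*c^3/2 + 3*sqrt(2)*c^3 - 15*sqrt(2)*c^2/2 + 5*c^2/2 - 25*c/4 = c*(c - 5/2)*(c + sqrt(2)/2)*(c + 5*sqrt(2)/2)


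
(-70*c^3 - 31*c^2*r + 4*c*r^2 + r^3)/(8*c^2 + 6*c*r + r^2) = (-35*c^2 + 2*c*r + r^2)/(4*c + r)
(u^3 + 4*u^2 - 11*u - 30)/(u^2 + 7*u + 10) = u - 3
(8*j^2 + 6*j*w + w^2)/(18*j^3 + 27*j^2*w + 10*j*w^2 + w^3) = (8*j^2 + 6*j*w + w^2)/(18*j^3 + 27*j^2*w + 10*j*w^2 + w^3)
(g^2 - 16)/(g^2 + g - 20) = (g + 4)/(g + 5)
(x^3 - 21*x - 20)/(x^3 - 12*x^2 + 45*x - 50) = (x^2 + 5*x + 4)/(x^2 - 7*x + 10)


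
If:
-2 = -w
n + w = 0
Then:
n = -2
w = 2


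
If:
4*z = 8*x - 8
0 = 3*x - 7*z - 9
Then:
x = 5/11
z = -12/11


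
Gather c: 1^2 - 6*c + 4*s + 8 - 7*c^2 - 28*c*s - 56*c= -7*c^2 + c*(-28*s - 62) + 4*s + 9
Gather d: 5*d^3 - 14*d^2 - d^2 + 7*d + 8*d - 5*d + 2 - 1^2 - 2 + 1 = 5*d^3 - 15*d^2 + 10*d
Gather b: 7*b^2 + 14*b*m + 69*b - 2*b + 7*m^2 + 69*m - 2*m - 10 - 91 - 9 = 7*b^2 + b*(14*m + 67) + 7*m^2 + 67*m - 110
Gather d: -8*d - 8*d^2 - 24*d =-8*d^2 - 32*d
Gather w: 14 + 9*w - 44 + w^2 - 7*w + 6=w^2 + 2*w - 24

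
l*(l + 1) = l^2 + l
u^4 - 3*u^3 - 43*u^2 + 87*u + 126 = (u - 7)*(u - 3)*(u + 1)*(u + 6)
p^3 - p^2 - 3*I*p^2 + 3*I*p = p*(p - 1)*(p - 3*I)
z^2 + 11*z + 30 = (z + 5)*(z + 6)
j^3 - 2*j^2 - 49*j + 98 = (j - 7)*(j - 2)*(j + 7)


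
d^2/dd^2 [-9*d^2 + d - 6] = -18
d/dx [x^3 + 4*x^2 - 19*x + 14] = 3*x^2 + 8*x - 19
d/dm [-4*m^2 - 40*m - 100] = -8*m - 40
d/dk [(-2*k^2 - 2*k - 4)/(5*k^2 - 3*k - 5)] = 2*(8*k^2 + 30*k - 1)/(25*k^4 - 30*k^3 - 41*k^2 + 30*k + 25)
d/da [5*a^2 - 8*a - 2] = 10*a - 8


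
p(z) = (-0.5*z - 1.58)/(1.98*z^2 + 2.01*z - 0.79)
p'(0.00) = 5.72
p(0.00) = 2.00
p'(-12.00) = 0.00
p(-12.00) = 0.02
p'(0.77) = 2.41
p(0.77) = -1.02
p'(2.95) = 0.06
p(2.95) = -0.14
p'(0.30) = 71499.74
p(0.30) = 196.59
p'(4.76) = 0.02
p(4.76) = -0.07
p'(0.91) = 1.41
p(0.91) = -0.76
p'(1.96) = 0.17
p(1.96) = -0.24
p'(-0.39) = 0.79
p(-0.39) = 1.09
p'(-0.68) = -0.15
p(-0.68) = 1.00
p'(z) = (-3.96*z - 2.01)*(-0.5*z - 1.58)/(1.98*z^2 + 2.01*z - 0.79)^2 - 0.5/(1.98*z^2 + 2.01*z - 0.79) = (0.99*z^2 + 6.2568*z + 3.5708)/(3.9204*z^4 + 7.9596*z^3 + 0.911699999999999*z^2 - 3.1758*z + 0.6241)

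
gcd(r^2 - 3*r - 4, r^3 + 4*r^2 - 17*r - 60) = r - 4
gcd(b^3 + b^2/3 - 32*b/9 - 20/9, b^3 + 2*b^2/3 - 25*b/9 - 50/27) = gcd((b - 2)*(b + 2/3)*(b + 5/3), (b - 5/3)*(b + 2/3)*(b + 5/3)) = b^2 + 7*b/3 + 10/9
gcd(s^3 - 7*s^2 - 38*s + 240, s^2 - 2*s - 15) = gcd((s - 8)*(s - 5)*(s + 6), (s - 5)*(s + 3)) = s - 5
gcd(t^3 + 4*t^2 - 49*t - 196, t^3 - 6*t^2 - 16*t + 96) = t + 4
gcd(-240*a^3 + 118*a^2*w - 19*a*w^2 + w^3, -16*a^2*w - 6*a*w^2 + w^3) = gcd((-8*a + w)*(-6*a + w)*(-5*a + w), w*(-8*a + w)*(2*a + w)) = -8*a + w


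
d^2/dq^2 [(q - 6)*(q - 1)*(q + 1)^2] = 12*q^2 - 30*q - 14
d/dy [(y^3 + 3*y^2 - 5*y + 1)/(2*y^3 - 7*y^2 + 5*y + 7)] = (-13*y^4 + 30*y^3 - 5*y^2 + 56*y - 40)/(4*y^6 - 28*y^5 + 69*y^4 - 42*y^3 - 73*y^2 + 70*y + 49)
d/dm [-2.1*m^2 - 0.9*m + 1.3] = -4.2*m - 0.9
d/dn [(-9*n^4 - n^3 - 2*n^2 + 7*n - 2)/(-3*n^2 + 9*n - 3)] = (18*n^5 - 80*n^4 + 30*n^3 + 4*n^2 - 1)/(3*(n^4 - 6*n^3 + 11*n^2 - 6*n + 1))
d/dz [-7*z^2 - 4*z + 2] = -14*z - 4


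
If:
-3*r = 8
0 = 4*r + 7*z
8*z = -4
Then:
No Solution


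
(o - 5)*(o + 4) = o^2 - o - 20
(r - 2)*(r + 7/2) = r^2 + 3*r/2 - 7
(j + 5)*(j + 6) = j^2 + 11*j + 30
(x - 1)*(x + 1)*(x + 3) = x^3 + 3*x^2 - x - 3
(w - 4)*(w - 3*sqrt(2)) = w^2 - 3*sqrt(2)*w - 4*w + 12*sqrt(2)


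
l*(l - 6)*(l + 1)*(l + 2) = l^4 - 3*l^3 - 16*l^2 - 12*l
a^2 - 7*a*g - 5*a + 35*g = (a - 5)*(a - 7*g)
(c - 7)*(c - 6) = c^2 - 13*c + 42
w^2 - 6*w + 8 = (w - 4)*(w - 2)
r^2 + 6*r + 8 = (r + 2)*(r + 4)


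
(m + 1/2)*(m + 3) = m^2 + 7*m/2 + 3/2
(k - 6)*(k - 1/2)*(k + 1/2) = k^3 - 6*k^2 - k/4 + 3/2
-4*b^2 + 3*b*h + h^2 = (-b + h)*(4*b + h)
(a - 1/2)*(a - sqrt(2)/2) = a^2 - sqrt(2)*a/2 - a/2 + sqrt(2)/4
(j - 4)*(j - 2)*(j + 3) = j^3 - 3*j^2 - 10*j + 24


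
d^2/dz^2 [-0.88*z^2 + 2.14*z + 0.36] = -1.76000000000000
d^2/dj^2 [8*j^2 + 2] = 16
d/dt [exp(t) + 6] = exp(t)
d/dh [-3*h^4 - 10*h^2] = -12*h^3 - 20*h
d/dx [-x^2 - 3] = -2*x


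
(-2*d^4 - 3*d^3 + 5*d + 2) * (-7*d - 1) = 14*d^5 + 23*d^4 + 3*d^3 - 35*d^2 - 19*d - 2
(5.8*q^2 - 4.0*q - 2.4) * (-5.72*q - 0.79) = -33.176*q^3 + 18.298*q^2 + 16.888*q + 1.896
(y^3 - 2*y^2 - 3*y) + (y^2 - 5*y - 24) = y^3 - y^2 - 8*y - 24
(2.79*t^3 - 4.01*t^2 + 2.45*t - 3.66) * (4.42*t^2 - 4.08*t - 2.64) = 12.3318*t^5 - 29.1074*t^4 + 19.8242*t^3 - 15.5868*t^2 + 8.4648*t + 9.6624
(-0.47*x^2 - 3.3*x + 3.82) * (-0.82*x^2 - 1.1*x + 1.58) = 0.3854*x^4 + 3.223*x^3 - 0.245*x^2 - 9.416*x + 6.0356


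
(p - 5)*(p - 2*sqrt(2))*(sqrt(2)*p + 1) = sqrt(2)*p^3 - 5*sqrt(2)*p^2 - 3*p^2 - 2*sqrt(2)*p + 15*p + 10*sqrt(2)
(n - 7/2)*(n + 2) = n^2 - 3*n/2 - 7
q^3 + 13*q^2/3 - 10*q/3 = q*(q - 2/3)*(q + 5)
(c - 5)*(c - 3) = c^2 - 8*c + 15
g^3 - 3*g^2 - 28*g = g*(g - 7)*(g + 4)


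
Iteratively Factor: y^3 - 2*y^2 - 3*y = (y - 3)*(y^2 + y) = (y - 3)*(y + 1)*(y)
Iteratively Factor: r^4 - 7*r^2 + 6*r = (r - 2)*(r^3 + 2*r^2 - 3*r) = (r - 2)*(r + 3)*(r^2 - r) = (r - 2)*(r - 1)*(r + 3)*(r)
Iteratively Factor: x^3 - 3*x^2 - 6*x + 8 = (x - 4)*(x^2 + x - 2) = (x - 4)*(x + 2)*(x - 1)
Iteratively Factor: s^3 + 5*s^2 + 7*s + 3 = (s + 3)*(s^2 + 2*s + 1) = (s + 1)*(s + 3)*(s + 1)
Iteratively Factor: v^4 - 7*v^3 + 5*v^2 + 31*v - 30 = (v - 1)*(v^3 - 6*v^2 - v + 30) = (v - 1)*(v + 2)*(v^2 - 8*v + 15) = (v - 3)*(v - 1)*(v + 2)*(v - 5)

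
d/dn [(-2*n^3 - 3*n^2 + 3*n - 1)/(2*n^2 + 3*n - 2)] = (-4*n^4 - 12*n^3 - 3*n^2 + 16*n - 3)/(4*n^4 + 12*n^3 + n^2 - 12*n + 4)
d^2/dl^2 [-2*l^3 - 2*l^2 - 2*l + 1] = -12*l - 4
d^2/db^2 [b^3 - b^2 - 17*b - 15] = 6*b - 2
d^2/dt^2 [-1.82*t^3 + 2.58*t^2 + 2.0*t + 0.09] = 5.16 - 10.92*t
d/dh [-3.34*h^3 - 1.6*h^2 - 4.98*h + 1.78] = -10.02*h^2 - 3.2*h - 4.98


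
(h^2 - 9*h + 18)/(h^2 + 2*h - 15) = (h - 6)/(h + 5)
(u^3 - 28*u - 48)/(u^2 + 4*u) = u - 4 - 12/u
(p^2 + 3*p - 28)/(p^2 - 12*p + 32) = (p + 7)/(p - 8)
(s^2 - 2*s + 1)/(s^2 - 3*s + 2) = (s - 1)/(s - 2)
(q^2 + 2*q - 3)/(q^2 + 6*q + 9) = (q - 1)/(q + 3)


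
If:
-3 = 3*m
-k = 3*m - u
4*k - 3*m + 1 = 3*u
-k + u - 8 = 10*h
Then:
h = -11/10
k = -13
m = -1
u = -16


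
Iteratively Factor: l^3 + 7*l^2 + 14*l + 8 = (l + 1)*(l^2 + 6*l + 8) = (l + 1)*(l + 2)*(l + 4)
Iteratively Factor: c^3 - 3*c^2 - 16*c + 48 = (c - 4)*(c^2 + c - 12) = (c - 4)*(c - 3)*(c + 4)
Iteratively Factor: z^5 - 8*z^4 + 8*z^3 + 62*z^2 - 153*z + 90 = (z + 3)*(z^4 - 11*z^3 + 41*z^2 - 61*z + 30) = (z - 3)*(z + 3)*(z^3 - 8*z^2 + 17*z - 10) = (z - 5)*(z - 3)*(z + 3)*(z^2 - 3*z + 2) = (z - 5)*(z - 3)*(z - 1)*(z + 3)*(z - 2)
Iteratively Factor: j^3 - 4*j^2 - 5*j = (j - 5)*(j^2 + j) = j*(j - 5)*(j + 1)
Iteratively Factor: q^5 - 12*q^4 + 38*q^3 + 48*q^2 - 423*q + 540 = (q - 5)*(q^4 - 7*q^3 + 3*q^2 + 63*q - 108) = (q - 5)*(q - 3)*(q^3 - 4*q^2 - 9*q + 36) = (q - 5)*(q - 4)*(q - 3)*(q^2 - 9) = (q - 5)*(q - 4)*(q - 3)^2*(q + 3)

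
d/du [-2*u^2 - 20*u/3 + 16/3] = -4*u - 20/3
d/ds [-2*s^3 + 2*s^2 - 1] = 2*s*(2 - 3*s)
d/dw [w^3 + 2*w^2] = w*(3*w + 4)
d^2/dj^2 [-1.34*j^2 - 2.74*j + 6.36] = -2.68000000000000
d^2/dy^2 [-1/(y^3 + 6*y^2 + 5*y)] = 2*(3*y*(y + 2)*(y^2 + 6*y + 5) - (3*y^2 + 12*y + 5)^2)/(y^3*(y^2 + 6*y + 5)^3)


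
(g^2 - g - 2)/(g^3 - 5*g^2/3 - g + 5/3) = 3*(g - 2)/(3*g^2 - 8*g + 5)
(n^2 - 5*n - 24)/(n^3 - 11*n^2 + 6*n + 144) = 1/(n - 6)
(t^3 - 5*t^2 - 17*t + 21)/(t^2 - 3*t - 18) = (t^2 - 8*t + 7)/(t - 6)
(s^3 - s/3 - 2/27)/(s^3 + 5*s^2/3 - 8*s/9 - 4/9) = (s + 1/3)/(s + 2)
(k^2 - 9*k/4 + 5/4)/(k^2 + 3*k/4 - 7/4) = (4*k - 5)/(4*k + 7)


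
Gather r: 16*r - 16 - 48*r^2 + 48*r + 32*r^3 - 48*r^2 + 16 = 32*r^3 - 96*r^2 + 64*r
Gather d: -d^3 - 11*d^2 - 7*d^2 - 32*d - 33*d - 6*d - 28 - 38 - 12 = -d^3 - 18*d^2 - 71*d - 78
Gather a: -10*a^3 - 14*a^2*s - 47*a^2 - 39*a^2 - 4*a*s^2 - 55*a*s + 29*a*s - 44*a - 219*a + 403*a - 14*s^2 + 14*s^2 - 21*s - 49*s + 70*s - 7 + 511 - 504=-10*a^3 + a^2*(-14*s - 86) + a*(-4*s^2 - 26*s + 140)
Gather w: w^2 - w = w^2 - w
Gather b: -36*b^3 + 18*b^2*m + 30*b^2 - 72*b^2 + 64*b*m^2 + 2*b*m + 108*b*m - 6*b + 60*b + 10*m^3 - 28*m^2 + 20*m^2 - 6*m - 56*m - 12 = -36*b^3 + b^2*(18*m - 42) + b*(64*m^2 + 110*m + 54) + 10*m^3 - 8*m^2 - 62*m - 12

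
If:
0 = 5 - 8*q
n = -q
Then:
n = -5/8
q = 5/8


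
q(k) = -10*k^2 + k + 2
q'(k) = 1 - 20*k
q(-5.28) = -282.06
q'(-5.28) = 106.60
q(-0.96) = -8.18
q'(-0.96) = 20.20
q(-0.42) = -0.18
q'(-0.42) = 9.40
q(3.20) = -97.20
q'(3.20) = -63.00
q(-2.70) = -73.60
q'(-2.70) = 55.00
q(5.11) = -254.01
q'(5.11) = -101.20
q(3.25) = -100.38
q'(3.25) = -64.00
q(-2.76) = -76.94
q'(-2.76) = 56.20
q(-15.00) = -2263.00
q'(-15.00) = 301.00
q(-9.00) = -817.00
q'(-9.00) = 181.00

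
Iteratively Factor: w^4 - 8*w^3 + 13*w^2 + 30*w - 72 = (w - 4)*(w^3 - 4*w^2 - 3*w + 18) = (w - 4)*(w - 3)*(w^2 - w - 6) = (w - 4)*(w - 3)^2*(w + 2)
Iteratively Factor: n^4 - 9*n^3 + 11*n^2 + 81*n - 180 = (n - 5)*(n^3 - 4*n^2 - 9*n + 36) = (n - 5)*(n - 4)*(n^2 - 9) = (n - 5)*(n - 4)*(n + 3)*(n - 3)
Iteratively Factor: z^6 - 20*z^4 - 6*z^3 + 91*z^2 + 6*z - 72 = (z - 1)*(z^5 + z^4 - 19*z^3 - 25*z^2 + 66*z + 72) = (z - 2)*(z - 1)*(z^4 + 3*z^3 - 13*z^2 - 51*z - 36) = (z - 2)*(z - 1)*(z + 3)*(z^3 - 13*z - 12) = (z - 2)*(z - 1)*(z + 1)*(z + 3)*(z^2 - z - 12) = (z - 2)*(z - 1)*(z + 1)*(z + 3)^2*(z - 4)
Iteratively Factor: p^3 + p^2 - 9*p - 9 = (p - 3)*(p^2 + 4*p + 3) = (p - 3)*(p + 1)*(p + 3)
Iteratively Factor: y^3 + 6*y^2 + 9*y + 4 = (y + 1)*(y^2 + 5*y + 4) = (y + 1)^2*(y + 4)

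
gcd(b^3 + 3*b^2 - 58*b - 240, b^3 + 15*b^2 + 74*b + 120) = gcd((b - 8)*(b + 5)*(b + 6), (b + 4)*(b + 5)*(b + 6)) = b^2 + 11*b + 30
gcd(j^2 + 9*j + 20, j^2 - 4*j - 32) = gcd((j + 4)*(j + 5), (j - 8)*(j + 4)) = j + 4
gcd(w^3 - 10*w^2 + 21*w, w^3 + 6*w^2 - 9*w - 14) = 1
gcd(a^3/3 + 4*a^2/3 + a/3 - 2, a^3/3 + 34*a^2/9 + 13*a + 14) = a + 3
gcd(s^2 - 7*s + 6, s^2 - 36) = s - 6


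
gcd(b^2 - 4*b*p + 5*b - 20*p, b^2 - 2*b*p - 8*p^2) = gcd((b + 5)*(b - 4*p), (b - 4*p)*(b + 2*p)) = -b + 4*p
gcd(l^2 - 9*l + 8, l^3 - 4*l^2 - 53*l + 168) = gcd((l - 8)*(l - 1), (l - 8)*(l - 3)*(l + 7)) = l - 8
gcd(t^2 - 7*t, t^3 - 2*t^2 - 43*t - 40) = 1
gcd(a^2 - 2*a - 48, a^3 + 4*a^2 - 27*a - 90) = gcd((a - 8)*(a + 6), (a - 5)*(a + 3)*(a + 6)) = a + 6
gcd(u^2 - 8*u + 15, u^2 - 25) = u - 5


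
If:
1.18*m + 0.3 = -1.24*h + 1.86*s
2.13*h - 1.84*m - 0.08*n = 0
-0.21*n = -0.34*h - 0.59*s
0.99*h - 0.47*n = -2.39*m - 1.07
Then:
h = -1.04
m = -0.99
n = -4.94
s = -1.16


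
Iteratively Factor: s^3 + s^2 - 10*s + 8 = (s - 1)*(s^2 + 2*s - 8) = (s - 1)*(s + 4)*(s - 2)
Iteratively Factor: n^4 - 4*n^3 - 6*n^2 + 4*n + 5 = (n + 1)*(n^3 - 5*n^2 - n + 5) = (n - 5)*(n + 1)*(n^2 - 1) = (n - 5)*(n + 1)^2*(n - 1)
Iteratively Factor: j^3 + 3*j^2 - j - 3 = (j + 3)*(j^2 - 1) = (j + 1)*(j + 3)*(j - 1)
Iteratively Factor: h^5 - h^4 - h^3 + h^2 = (h + 1)*(h^4 - 2*h^3 + h^2) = (h - 1)*(h + 1)*(h^3 - h^2) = h*(h - 1)*(h + 1)*(h^2 - h) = h*(h - 1)^2*(h + 1)*(h)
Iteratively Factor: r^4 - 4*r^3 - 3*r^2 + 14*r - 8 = (r + 2)*(r^3 - 6*r^2 + 9*r - 4) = (r - 1)*(r + 2)*(r^2 - 5*r + 4) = (r - 4)*(r - 1)*(r + 2)*(r - 1)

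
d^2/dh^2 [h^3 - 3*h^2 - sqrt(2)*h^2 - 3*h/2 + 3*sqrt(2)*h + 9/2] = 6*h - 6 - 2*sqrt(2)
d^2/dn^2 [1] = 0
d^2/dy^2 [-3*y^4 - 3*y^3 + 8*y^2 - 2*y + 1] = -36*y^2 - 18*y + 16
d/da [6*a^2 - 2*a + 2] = 12*a - 2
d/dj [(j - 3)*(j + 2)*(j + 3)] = 3*j^2 + 4*j - 9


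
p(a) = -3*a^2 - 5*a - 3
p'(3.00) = -23.00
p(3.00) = -45.00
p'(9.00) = -59.00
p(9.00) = -291.00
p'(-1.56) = 4.36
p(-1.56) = -2.50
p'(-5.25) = 26.50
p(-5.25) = -59.44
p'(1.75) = -15.50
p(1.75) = -20.94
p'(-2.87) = 12.22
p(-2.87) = -13.36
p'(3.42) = -25.52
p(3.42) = -55.19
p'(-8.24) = 44.44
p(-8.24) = -165.49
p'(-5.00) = 25.00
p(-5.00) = -53.00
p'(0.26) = -6.56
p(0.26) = -4.50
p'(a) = -6*a - 5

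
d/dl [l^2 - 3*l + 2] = 2*l - 3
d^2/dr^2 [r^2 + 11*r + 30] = 2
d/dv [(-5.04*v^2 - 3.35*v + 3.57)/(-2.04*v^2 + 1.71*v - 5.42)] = (-15.4524*v^2 + 69.1992*v + 12.0523)/(4.1616*v^4 - 6.9768*v^3 + 25.0377*v^2 - 18.5364*v + 29.3764)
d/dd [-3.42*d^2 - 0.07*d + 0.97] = -6.84*d - 0.07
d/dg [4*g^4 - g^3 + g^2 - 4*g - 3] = 16*g^3 - 3*g^2 + 2*g - 4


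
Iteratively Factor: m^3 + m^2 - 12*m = (m - 3)*(m^2 + 4*m) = m*(m - 3)*(m + 4)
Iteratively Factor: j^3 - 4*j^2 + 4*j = (j - 2)*(j^2 - 2*j) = j*(j - 2)*(j - 2)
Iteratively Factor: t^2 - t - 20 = (t + 4)*(t - 5)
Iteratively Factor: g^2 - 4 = (g - 2)*(g + 2)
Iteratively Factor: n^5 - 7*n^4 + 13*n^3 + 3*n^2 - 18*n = (n - 3)*(n^4 - 4*n^3 + n^2 + 6*n) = (n - 3)^2*(n^3 - n^2 - 2*n) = n*(n - 3)^2*(n^2 - n - 2) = n*(n - 3)^2*(n + 1)*(n - 2)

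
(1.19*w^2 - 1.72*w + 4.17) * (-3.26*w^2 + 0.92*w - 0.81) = -3.8794*w^4 + 6.702*w^3 - 16.1405*w^2 + 5.2296*w - 3.3777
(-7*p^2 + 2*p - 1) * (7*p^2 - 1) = -49*p^4 + 14*p^3 - 2*p + 1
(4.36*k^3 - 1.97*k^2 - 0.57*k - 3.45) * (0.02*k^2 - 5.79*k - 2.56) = 0.0872*k^5 - 25.2838*k^4 + 0.233299999999998*k^3 + 8.2745*k^2 + 21.4347*k + 8.832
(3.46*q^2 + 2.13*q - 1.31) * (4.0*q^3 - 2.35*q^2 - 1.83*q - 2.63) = 13.84*q^5 + 0.388999999999999*q^4 - 16.5773*q^3 - 9.9192*q^2 - 3.2046*q + 3.4453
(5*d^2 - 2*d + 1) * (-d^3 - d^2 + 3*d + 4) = -5*d^5 - 3*d^4 + 16*d^3 + 13*d^2 - 5*d + 4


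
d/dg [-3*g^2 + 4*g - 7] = 4 - 6*g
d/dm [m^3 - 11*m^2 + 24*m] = 3*m^2 - 22*m + 24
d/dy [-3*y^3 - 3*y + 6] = -9*y^2 - 3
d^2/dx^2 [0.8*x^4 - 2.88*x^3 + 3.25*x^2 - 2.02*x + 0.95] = 9.6*x^2 - 17.28*x + 6.5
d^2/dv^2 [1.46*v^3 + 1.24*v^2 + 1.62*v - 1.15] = 8.76*v + 2.48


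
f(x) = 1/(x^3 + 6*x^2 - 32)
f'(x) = (-3*x^2 - 12*x)/(x^3 + 6*x^2 - 32)^2 = 3*x*(-x - 4)/(x^3 + 6*x^2 - 32)^2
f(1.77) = -0.13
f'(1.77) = -0.52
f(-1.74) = -0.05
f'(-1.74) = 0.03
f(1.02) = -0.04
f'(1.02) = -0.03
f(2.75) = 0.03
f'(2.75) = -0.05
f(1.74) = -0.12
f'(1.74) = -0.41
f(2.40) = 0.06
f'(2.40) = -0.17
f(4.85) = 0.00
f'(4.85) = -0.00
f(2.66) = 0.03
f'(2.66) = -0.06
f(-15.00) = 0.00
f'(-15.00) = 0.00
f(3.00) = 0.02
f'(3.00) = -0.03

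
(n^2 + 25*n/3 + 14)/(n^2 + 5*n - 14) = (n^2 + 25*n/3 + 14)/(n^2 + 5*n - 14)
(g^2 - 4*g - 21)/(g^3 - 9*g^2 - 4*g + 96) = (g - 7)/(g^2 - 12*g + 32)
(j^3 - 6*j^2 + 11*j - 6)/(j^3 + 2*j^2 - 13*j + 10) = (j - 3)/(j + 5)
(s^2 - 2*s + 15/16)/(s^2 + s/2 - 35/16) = (4*s - 3)/(4*s + 7)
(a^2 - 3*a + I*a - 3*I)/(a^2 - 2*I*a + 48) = (a^2 + a*(-3 + I) - 3*I)/(a^2 - 2*I*a + 48)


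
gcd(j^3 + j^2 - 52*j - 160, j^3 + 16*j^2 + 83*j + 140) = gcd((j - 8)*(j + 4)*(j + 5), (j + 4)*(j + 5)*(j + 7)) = j^2 + 9*j + 20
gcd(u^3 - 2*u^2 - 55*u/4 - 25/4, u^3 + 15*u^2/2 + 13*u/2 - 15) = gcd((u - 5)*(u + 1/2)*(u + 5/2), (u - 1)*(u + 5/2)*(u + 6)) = u + 5/2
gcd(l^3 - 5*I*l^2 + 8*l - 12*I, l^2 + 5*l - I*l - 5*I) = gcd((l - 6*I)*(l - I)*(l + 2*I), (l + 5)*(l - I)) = l - I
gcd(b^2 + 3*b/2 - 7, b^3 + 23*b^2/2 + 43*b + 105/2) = b + 7/2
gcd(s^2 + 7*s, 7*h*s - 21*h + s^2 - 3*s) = 1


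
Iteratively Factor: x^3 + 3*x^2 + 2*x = (x + 1)*(x^2 + 2*x) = (x + 1)*(x + 2)*(x)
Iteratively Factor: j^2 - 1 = (j + 1)*(j - 1)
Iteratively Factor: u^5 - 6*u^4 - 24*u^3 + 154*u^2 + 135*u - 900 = (u - 5)*(u^4 - u^3 - 29*u^2 + 9*u + 180) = (u - 5)*(u + 4)*(u^3 - 5*u^2 - 9*u + 45) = (u - 5)^2*(u + 4)*(u^2 - 9) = (u - 5)^2*(u - 3)*(u + 4)*(u + 3)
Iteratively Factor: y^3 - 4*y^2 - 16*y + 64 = (y - 4)*(y^2 - 16) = (y - 4)^2*(y + 4)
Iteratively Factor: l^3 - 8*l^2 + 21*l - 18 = (l - 3)*(l^2 - 5*l + 6) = (l - 3)^2*(l - 2)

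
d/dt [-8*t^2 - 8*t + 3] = -16*t - 8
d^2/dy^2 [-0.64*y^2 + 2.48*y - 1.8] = -1.28000000000000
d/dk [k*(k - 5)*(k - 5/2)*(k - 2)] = 4*k^3 - 57*k^2/2 + 55*k - 25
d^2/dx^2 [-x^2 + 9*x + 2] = -2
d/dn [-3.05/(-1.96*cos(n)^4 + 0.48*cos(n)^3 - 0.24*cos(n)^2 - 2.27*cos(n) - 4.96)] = (23.912*cos(n)^3 - 4.392*cos(n)^2 + 1.464*cos(n) + 6.9235)*sin(n)/(1.96*cos(n)^4 - 0.48*cos(n)^3 + 0.24*cos(n)^2 + 2.27*cos(n) + 4.96)^2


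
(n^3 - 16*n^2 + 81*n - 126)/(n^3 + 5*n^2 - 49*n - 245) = (n^2 - 9*n + 18)/(n^2 + 12*n + 35)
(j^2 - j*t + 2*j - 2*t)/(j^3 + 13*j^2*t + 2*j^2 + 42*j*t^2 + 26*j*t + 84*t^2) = (j - t)/(j^2 + 13*j*t + 42*t^2)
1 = 1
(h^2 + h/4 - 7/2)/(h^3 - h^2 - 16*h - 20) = (h - 7/4)/(h^2 - 3*h - 10)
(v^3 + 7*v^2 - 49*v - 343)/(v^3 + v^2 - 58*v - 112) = (v^2 - 49)/(v^2 - 6*v - 16)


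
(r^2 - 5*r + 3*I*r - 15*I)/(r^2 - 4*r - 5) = (r + 3*I)/(r + 1)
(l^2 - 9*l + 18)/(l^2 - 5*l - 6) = (l - 3)/(l + 1)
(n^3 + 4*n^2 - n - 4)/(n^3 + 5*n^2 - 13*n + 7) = (n^2 + 5*n + 4)/(n^2 + 6*n - 7)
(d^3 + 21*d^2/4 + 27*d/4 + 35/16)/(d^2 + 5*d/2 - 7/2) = (8*d^2 + 14*d + 5)/(8*(d - 1))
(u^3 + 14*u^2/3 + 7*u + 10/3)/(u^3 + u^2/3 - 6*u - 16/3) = (3*u + 5)/(3*u - 8)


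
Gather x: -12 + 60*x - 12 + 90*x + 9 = 150*x - 15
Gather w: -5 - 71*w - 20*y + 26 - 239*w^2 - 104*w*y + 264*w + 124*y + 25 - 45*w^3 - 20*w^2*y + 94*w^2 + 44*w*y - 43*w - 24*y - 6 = -45*w^3 + w^2*(-20*y - 145) + w*(150 - 60*y) + 80*y + 40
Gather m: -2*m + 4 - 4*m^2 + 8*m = -4*m^2 + 6*m + 4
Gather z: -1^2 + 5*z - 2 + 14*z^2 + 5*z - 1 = 14*z^2 + 10*z - 4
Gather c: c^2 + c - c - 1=c^2 - 1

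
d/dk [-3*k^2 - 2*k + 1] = -6*k - 2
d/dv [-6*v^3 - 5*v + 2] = -18*v^2 - 5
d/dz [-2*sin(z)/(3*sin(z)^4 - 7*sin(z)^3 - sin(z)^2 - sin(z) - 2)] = 2*(9*sin(z)^4 - 14*sin(z)^3 - sin(z)^2 + 2)*cos(z)/(-3*sin(z)^4 + 7*sin(z)^3 + sin(z)^2 + sin(z) + 2)^2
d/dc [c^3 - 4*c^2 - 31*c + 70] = 3*c^2 - 8*c - 31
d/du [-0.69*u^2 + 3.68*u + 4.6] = 3.68 - 1.38*u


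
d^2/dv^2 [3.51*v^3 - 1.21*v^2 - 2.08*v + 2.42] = 21.06*v - 2.42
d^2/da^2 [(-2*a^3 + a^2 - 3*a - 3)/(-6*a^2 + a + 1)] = 2*(116*a^3 + 312*a^2 + 6*a + 17)/(216*a^6 - 108*a^5 - 90*a^4 + 35*a^3 + 15*a^2 - 3*a - 1)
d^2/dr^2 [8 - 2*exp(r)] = -2*exp(r)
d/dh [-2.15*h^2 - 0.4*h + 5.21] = -4.3*h - 0.4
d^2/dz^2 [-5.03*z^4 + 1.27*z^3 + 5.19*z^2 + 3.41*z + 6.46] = -60.36*z^2 + 7.62*z + 10.38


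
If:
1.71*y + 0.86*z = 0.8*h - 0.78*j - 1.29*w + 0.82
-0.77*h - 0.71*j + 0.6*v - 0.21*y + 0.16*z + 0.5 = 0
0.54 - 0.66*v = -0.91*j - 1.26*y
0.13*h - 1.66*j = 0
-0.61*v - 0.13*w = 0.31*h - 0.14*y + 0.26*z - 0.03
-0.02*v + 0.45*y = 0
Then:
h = 0.41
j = 0.03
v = 0.94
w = 3.80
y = 0.04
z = -4.47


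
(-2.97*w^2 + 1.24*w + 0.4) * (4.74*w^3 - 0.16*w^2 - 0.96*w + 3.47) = -14.0778*w^5 + 6.3528*w^4 + 4.5488*w^3 - 11.5603*w^2 + 3.9188*w + 1.388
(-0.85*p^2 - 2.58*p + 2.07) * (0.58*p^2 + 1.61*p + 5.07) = -0.493*p^4 - 2.8649*p^3 - 7.2627*p^2 - 9.7479*p + 10.4949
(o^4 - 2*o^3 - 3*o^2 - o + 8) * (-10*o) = -10*o^5 + 20*o^4 + 30*o^3 + 10*o^2 - 80*o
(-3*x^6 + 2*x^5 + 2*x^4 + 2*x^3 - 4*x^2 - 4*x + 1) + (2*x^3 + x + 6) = -3*x^6 + 2*x^5 + 2*x^4 + 4*x^3 - 4*x^2 - 3*x + 7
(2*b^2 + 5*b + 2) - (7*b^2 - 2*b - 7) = -5*b^2 + 7*b + 9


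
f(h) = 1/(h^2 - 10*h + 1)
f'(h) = (10 - 2*h)/(h^2 - 10*h + 1)^2 = 2*(5 - h)/(h^2 - 10*h + 1)^2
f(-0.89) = 0.09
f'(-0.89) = 0.10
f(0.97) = -0.13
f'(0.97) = 0.13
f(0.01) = 1.11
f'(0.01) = 12.32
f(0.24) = -0.74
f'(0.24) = 5.28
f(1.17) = -0.11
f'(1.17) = 0.09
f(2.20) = -0.06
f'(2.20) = 0.02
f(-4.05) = 0.02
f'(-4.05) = 0.01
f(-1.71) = 0.05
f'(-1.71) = 0.03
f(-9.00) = 0.01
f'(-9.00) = 0.00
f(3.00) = -0.05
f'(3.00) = 0.01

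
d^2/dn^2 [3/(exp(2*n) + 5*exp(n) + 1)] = 3*(2*(2*exp(n) + 5)^2*exp(n) - (4*exp(n) + 5)*(exp(2*n) + 5*exp(n) + 1))*exp(n)/(exp(2*n) + 5*exp(n) + 1)^3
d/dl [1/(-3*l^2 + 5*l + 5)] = (6*l - 5)/(-3*l^2 + 5*l + 5)^2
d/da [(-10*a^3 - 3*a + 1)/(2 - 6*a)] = a^2*(30*a - 15)/(9*a^2 - 6*a + 1)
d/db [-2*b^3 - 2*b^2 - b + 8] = -6*b^2 - 4*b - 1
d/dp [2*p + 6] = 2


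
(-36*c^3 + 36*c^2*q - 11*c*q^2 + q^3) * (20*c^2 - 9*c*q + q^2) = -720*c^5 + 1044*c^4*q - 580*c^3*q^2 + 155*c^2*q^3 - 20*c*q^4 + q^5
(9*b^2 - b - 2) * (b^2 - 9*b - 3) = 9*b^4 - 82*b^3 - 20*b^2 + 21*b + 6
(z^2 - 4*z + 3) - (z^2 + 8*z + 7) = -12*z - 4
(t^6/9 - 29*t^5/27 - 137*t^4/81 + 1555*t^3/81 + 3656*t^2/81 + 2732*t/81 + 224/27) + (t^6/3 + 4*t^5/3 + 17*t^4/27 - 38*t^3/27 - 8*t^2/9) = 4*t^6/9 + 7*t^5/27 - 86*t^4/81 + 1441*t^3/81 + 3584*t^2/81 + 2732*t/81 + 224/27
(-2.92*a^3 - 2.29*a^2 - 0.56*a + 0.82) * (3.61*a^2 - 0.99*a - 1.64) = -10.5412*a^5 - 5.3761*a^4 + 5.0343*a^3 + 7.2702*a^2 + 0.1066*a - 1.3448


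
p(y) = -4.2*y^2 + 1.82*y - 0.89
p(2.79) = -28.51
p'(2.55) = -19.60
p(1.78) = -10.96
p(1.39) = -6.48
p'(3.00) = -23.38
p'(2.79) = -21.62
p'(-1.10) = 11.06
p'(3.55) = -28.00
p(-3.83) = -69.47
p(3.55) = -47.36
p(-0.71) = -4.30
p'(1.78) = -13.13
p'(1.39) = -9.86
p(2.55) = -23.56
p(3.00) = -33.23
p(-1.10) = -7.97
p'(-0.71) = 7.78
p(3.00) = -33.23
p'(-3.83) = 33.99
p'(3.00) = -23.38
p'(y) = 1.82 - 8.4*y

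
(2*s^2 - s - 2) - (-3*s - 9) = 2*s^2 + 2*s + 7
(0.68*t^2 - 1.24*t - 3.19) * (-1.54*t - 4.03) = -1.0472*t^3 - 0.8308*t^2 + 9.9098*t + 12.8557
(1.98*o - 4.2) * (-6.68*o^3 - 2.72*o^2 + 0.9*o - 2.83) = -13.2264*o^4 + 22.6704*o^3 + 13.206*o^2 - 9.3834*o + 11.886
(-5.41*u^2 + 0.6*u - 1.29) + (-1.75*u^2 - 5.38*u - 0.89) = -7.16*u^2 - 4.78*u - 2.18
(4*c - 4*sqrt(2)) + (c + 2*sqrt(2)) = 5*c - 2*sqrt(2)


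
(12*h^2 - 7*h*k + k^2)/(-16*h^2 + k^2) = (-3*h + k)/(4*h + k)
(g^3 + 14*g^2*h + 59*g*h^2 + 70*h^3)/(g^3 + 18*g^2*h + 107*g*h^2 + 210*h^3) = (g + 2*h)/(g + 6*h)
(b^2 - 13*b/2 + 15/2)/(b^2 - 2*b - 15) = (b - 3/2)/(b + 3)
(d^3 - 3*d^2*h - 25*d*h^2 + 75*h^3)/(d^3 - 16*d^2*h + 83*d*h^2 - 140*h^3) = (d^2 + 2*d*h - 15*h^2)/(d^2 - 11*d*h + 28*h^2)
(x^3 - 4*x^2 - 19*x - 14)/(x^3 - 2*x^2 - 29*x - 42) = (x + 1)/(x + 3)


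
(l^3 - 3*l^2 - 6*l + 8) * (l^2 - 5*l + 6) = l^5 - 8*l^4 + 15*l^3 + 20*l^2 - 76*l + 48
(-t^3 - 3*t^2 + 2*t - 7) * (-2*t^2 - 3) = 2*t^5 + 6*t^4 - t^3 + 23*t^2 - 6*t + 21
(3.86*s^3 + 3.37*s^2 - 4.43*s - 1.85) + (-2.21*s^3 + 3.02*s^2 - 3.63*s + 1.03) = 1.65*s^3 + 6.39*s^2 - 8.06*s - 0.82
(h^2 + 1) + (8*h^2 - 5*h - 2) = 9*h^2 - 5*h - 1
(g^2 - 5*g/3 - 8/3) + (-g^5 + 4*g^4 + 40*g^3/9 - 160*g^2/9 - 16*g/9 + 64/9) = -g^5 + 4*g^4 + 40*g^3/9 - 151*g^2/9 - 31*g/9 + 40/9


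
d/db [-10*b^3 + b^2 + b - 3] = -30*b^2 + 2*b + 1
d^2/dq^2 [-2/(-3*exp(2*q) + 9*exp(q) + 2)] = 6*((3 - 4*exp(q))*(-3*exp(2*q) + 9*exp(q) + 2) - 6*(2*exp(q) - 3)^2*exp(q))*exp(q)/(-3*exp(2*q) + 9*exp(q) + 2)^3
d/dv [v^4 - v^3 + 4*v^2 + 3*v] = 4*v^3 - 3*v^2 + 8*v + 3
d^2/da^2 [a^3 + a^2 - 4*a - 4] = 6*a + 2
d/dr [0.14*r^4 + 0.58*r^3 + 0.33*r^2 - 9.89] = r*(0.56*r^2 + 1.74*r + 0.66)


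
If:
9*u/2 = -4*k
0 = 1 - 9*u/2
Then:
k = -1/4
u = 2/9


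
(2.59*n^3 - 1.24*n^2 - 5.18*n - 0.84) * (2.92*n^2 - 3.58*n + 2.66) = 7.5628*n^5 - 12.893*n^4 - 3.797*n^3 + 12.7932*n^2 - 10.7716*n - 2.2344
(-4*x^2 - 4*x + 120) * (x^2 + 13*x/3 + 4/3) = -4*x^4 - 64*x^3/3 + 292*x^2/3 + 1544*x/3 + 160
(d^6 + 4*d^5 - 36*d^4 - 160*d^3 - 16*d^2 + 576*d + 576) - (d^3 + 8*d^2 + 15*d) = d^6 + 4*d^5 - 36*d^4 - 161*d^3 - 24*d^2 + 561*d + 576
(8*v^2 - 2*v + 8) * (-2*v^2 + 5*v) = -16*v^4 + 44*v^3 - 26*v^2 + 40*v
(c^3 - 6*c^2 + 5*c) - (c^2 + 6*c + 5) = c^3 - 7*c^2 - c - 5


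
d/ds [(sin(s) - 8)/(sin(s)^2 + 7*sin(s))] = (-cos(s) + 16/tan(s) + 56*cos(s)/sin(s)^2)/(sin(s) + 7)^2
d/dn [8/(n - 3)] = -8/(n - 3)^2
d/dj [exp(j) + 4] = exp(j)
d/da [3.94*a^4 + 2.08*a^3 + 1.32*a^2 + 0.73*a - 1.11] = 15.76*a^3 + 6.24*a^2 + 2.64*a + 0.73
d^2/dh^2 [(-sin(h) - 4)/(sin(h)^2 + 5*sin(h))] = (sin(h)^2 + 11*sin(h) + 58 + 76/sin(h) - 120/sin(h)^2 - 200/sin(h)^3)/(sin(h) + 5)^3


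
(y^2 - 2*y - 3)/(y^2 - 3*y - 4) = (y - 3)/(y - 4)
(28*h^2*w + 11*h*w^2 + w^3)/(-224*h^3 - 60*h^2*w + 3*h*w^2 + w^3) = w/(-8*h + w)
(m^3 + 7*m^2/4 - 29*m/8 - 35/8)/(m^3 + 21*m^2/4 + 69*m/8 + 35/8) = (4*m - 7)/(4*m + 7)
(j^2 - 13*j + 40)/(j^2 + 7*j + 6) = (j^2 - 13*j + 40)/(j^2 + 7*j + 6)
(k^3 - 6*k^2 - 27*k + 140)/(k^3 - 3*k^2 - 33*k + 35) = (k - 4)/(k - 1)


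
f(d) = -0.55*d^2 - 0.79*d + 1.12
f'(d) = -1.1*d - 0.79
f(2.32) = -3.67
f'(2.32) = -3.34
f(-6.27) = -15.55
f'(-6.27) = 6.11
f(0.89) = -0.02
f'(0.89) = -1.77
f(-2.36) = -0.08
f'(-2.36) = 1.81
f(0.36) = 0.76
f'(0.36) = -1.19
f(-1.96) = 0.56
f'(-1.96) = 1.37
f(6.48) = -27.09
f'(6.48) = -7.92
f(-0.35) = 1.33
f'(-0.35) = -0.40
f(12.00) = -87.56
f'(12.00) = -13.99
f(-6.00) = -13.94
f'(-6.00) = 5.81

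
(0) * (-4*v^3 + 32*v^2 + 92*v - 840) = 0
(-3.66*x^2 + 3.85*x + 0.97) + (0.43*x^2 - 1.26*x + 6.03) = -3.23*x^2 + 2.59*x + 7.0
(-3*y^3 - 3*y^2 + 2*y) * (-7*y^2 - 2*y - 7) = 21*y^5 + 27*y^4 + 13*y^3 + 17*y^2 - 14*y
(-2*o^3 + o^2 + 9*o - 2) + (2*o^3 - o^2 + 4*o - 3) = 13*o - 5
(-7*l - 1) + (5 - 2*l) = 4 - 9*l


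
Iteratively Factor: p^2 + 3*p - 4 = (p + 4)*(p - 1)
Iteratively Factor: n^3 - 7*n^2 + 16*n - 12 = (n - 2)*(n^2 - 5*n + 6) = (n - 2)^2*(n - 3)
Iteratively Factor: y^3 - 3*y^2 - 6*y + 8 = (y + 2)*(y^2 - 5*y + 4) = (y - 4)*(y + 2)*(y - 1)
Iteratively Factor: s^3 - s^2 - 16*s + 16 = (s + 4)*(s^2 - 5*s + 4) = (s - 4)*(s + 4)*(s - 1)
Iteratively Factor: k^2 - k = (k - 1)*(k)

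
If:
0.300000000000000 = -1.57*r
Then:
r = -0.19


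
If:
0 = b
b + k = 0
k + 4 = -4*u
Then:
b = 0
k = 0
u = -1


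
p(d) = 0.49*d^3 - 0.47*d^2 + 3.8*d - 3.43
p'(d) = 1.47*d^2 - 0.94*d + 3.8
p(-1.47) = -11.59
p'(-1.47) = 8.36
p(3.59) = 26.83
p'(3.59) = 19.37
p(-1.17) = -9.30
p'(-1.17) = 6.91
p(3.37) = 22.79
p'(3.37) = 17.33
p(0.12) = -2.98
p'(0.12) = 3.71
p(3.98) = 35.14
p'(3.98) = 23.34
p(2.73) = 13.41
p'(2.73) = 12.19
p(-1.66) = -13.27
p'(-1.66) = 9.41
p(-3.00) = -32.29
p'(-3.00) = 19.85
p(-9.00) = -432.91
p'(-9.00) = 131.33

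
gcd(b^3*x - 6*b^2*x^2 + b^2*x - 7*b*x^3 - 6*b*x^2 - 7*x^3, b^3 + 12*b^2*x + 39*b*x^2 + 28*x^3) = b + x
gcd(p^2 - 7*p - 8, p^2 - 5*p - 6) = p + 1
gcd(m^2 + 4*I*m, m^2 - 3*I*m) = m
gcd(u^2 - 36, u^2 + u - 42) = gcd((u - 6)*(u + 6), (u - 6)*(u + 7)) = u - 6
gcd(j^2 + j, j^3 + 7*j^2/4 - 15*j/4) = j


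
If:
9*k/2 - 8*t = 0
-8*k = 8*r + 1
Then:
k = 16*t/9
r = -16*t/9 - 1/8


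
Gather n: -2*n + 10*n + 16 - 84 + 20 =8*n - 48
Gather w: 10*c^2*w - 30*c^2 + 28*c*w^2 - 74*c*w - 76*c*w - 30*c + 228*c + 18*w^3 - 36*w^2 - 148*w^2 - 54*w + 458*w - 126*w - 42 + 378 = -30*c^2 + 198*c + 18*w^3 + w^2*(28*c - 184) + w*(10*c^2 - 150*c + 278) + 336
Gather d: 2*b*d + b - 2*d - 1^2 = b + d*(2*b - 2) - 1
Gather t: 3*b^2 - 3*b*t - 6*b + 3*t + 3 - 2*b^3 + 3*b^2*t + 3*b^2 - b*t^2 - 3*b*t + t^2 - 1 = -2*b^3 + 6*b^2 - 6*b + t^2*(1 - b) + t*(3*b^2 - 6*b + 3) + 2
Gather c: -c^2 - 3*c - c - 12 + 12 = -c^2 - 4*c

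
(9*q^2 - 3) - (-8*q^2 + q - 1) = 17*q^2 - q - 2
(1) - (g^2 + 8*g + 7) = -g^2 - 8*g - 6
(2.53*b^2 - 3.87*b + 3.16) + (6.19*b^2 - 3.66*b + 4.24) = 8.72*b^2 - 7.53*b + 7.4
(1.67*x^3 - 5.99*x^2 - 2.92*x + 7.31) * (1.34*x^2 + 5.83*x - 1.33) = 2.2378*x^5 + 1.7095*x^4 - 41.0556*x^3 + 0.738500000000002*x^2 + 46.5009*x - 9.7223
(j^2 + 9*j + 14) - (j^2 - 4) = 9*j + 18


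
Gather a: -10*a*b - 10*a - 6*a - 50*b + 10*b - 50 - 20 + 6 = a*(-10*b - 16) - 40*b - 64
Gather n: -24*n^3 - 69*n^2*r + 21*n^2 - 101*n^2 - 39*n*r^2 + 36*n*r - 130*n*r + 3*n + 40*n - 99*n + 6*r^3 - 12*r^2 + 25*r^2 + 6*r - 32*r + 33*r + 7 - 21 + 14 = -24*n^3 + n^2*(-69*r - 80) + n*(-39*r^2 - 94*r - 56) + 6*r^3 + 13*r^2 + 7*r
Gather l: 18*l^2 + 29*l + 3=18*l^2 + 29*l + 3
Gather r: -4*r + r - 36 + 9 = -3*r - 27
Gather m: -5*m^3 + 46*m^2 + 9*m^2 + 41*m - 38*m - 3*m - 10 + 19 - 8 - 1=-5*m^3 + 55*m^2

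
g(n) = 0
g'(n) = 0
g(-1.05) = 0.00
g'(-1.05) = 0.00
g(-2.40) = 0.00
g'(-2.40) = 0.00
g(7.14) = 0.00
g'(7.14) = 0.00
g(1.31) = 0.00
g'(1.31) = 0.00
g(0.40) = 0.00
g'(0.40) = 0.00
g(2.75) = 0.00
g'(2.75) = 0.00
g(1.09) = 0.00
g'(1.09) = 0.00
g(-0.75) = 0.00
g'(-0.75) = 0.00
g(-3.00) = 0.00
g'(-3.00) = 0.00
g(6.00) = 0.00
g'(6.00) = 0.00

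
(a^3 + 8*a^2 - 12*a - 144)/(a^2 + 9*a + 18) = (a^2 + 2*a - 24)/(a + 3)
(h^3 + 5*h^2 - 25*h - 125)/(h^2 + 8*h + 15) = (h^2 - 25)/(h + 3)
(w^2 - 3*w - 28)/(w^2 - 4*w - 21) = (w + 4)/(w + 3)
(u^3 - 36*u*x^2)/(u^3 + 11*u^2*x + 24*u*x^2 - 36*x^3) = u*(-u + 6*x)/(-u^2 - 5*u*x + 6*x^2)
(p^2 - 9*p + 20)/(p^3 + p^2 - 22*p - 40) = (p - 4)/(p^2 + 6*p + 8)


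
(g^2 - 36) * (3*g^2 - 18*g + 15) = 3*g^4 - 18*g^3 - 93*g^2 + 648*g - 540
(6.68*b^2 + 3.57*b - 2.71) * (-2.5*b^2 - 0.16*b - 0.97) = -16.7*b^4 - 9.9938*b^3 - 0.275799999999999*b^2 - 3.0293*b + 2.6287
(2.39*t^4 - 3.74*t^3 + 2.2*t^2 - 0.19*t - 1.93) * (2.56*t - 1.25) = 6.1184*t^5 - 12.5619*t^4 + 10.307*t^3 - 3.2364*t^2 - 4.7033*t + 2.4125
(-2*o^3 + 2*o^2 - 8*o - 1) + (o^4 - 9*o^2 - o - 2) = o^4 - 2*o^3 - 7*o^2 - 9*o - 3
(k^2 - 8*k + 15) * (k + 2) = k^3 - 6*k^2 - k + 30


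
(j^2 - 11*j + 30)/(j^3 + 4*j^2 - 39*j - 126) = (j - 5)/(j^2 + 10*j + 21)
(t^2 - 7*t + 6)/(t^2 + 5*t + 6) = (t^2 - 7*t + 6)/(t^2 + 5*t + 6)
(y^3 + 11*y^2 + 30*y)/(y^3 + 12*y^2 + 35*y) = (y + 6)/(y + 7)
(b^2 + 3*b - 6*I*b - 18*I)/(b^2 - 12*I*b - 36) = (b + 3)/(b - 6*I)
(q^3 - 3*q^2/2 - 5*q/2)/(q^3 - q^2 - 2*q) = (q - 5/2)/(q - 2)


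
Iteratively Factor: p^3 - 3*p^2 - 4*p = (p + 1)*(p^2 - 4*p) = p*(p + 1)*(p - 4)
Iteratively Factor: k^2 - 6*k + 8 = (k - 4)*(k - 2)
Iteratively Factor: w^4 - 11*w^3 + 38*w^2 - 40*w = (w - 5)*(w^3 - 6*w^2 + 8*w) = (w - 5)*(w - 2)*(w^2 - 4*w) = (w - 5)*(w - 4)*(w - 2)*(w)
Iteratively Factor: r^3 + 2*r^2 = (r + 2)*(r^2) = r*(r + 2)*(r)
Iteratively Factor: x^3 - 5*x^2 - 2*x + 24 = (x - 4)*(x^2 - x - 6) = (x - 4)*(x - 3)*(x + 2)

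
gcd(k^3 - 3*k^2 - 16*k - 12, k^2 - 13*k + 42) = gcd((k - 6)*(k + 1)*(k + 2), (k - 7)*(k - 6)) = k - 6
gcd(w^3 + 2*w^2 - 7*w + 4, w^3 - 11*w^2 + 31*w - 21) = w - 1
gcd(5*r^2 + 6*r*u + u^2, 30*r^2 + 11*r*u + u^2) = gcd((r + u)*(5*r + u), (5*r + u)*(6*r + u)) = 5*r + u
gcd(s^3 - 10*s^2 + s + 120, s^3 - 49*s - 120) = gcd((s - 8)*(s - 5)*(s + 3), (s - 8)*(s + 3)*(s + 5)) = s^2 - 5*s - 24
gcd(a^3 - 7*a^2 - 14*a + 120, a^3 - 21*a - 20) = a^2 - a - 20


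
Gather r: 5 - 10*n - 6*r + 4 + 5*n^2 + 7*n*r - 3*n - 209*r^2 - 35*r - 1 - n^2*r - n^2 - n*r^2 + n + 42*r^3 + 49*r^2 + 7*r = 4*n^2 - 12*n + 42*r^3 + r^2*(-n - 160) + r*(-n^2 + 7*n - 34) + 8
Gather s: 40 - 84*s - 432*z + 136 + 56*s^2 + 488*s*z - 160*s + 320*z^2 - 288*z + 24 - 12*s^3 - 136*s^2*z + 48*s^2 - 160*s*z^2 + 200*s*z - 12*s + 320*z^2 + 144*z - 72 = -12*s^3 + s^2*(104 - 136*z) + s*(-160*z^2 + 688*z - 256) + 640*z^2 - 576*z + 128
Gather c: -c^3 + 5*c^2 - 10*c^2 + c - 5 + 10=-c^3 - 5*c^2 + c + 5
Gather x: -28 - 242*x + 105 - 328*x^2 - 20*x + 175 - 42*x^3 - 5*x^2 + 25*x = -42*x^3 - 333*x^2 - 237*x + 252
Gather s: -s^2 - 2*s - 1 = -s^2 - 2*s - 1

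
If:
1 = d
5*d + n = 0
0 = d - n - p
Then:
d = 1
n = -5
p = 6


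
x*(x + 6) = x^2 + 6*x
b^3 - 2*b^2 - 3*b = b*(b - 3)*(b + 1)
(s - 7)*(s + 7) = s^2 - 49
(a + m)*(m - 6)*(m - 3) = a*m^2 - 9*a*m + 18*a + m^3 - 9*m^2 + 18*m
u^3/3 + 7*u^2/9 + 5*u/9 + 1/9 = (u/3 + 1/3)*(u + 1/3)*(u + 1)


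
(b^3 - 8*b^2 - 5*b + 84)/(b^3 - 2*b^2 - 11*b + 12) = (b - 7)/(b - 1)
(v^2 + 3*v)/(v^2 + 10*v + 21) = v/(v + 7)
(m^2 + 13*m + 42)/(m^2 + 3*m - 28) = (m + 6)/(m - 4)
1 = 1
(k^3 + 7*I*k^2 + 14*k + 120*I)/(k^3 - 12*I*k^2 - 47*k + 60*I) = (k^2 + 11*I*k - 30)/(k^2 - 8*I*k - 15)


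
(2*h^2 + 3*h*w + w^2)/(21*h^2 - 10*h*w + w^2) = (2*h^2 + 3*h*w + w^2)/(21*h^2 - 10*h*w + w^2)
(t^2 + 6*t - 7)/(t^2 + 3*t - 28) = (t - 1)/(t - 4)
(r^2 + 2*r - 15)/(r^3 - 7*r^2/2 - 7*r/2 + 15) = 2*(r + 5)/(2*r^2 - r - 10)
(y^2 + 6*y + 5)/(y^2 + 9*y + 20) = (y + 1)/(y + 4)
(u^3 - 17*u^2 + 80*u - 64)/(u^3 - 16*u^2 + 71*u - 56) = (u - 8)/(u - 7)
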